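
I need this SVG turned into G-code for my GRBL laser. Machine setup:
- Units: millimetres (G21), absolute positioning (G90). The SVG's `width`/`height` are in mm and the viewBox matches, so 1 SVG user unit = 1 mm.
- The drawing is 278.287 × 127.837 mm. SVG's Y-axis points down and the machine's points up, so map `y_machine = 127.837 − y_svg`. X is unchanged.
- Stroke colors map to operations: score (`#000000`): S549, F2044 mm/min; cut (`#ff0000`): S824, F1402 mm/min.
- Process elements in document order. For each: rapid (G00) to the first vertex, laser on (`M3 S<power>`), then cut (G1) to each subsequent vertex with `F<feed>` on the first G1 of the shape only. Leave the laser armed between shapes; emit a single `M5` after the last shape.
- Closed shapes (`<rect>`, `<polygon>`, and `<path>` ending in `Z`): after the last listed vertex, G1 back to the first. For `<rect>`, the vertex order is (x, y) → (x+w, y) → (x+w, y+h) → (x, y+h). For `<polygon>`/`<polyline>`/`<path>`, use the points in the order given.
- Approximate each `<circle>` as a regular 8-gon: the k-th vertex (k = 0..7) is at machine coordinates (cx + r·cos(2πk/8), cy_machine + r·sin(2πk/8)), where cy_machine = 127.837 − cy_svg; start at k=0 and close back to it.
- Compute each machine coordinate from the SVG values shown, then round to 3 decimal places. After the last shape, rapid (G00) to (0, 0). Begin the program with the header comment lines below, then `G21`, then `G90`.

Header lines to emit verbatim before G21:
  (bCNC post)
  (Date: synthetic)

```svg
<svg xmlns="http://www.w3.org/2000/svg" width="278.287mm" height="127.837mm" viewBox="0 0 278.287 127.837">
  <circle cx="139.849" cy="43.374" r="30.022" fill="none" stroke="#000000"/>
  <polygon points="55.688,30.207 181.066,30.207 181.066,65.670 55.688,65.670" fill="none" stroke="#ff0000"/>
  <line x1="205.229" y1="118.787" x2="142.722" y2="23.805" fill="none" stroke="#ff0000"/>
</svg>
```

Since the viewBox matches the mm dimensions, user units are millimetres directly. The only transform is the Y-flip y_m = 127.837 − y_svg.

Shape 1 is a circle drawn with `<circle>`. Its stroke #000000 means score at S549, F2044. After flipping Y the toolpath is (169.871,84.463) → (161.078,105.692) → (139.849,114.485) → (118.620,105.692) → (109.827,84.463) → (118.620,63.234) → (139.849,54.441) → (161.078,63.234) → (169.871,84.463), returning to the start.

Shape 2 is a rectangle drawn with `<polygon>`. Its stroke #ff0000 means cut at S824, F1402. After flipping Y the toolpath is (55.688,97.630) → (181.066,97.630) → (181.066,62.167) → (55.688,62.167) → (55.688,97.630), returning to the start.

Shape 3 is a line segment drawn with `<line>`. Its stroke #ff0000 means cut at S824, F1402. After flipping Y the toolpath is (205.229,9.050) → (142.722,104.032).

(bCNC post)
(Date: synthetic)
G21
G90
G00 X169.871 Y84.463
M3 S549
G1 X161.078 Y105.692 F2044
G1 X139.849 Y114.485
G1 X118.620 Y105.692
G1 X109.827 Y84.463
G1 X118.620 Y63.234
G1 X139.849 Y54.441
G1 X161.078 Y63.234
G1 X169.871 Y84.463
G00 X55.688 Y97.630
M3 S824
G1 X181.066 Y97.630 F1402
G1 X181.066 Y62.167
G1 X55.688 Y62.167
G1 X55.688 Y97.630
G00 X205.229 Y9.050
M3 S824
G1 X142.722 Y104.032 F1402
M5
G00 X0.000 Y0.000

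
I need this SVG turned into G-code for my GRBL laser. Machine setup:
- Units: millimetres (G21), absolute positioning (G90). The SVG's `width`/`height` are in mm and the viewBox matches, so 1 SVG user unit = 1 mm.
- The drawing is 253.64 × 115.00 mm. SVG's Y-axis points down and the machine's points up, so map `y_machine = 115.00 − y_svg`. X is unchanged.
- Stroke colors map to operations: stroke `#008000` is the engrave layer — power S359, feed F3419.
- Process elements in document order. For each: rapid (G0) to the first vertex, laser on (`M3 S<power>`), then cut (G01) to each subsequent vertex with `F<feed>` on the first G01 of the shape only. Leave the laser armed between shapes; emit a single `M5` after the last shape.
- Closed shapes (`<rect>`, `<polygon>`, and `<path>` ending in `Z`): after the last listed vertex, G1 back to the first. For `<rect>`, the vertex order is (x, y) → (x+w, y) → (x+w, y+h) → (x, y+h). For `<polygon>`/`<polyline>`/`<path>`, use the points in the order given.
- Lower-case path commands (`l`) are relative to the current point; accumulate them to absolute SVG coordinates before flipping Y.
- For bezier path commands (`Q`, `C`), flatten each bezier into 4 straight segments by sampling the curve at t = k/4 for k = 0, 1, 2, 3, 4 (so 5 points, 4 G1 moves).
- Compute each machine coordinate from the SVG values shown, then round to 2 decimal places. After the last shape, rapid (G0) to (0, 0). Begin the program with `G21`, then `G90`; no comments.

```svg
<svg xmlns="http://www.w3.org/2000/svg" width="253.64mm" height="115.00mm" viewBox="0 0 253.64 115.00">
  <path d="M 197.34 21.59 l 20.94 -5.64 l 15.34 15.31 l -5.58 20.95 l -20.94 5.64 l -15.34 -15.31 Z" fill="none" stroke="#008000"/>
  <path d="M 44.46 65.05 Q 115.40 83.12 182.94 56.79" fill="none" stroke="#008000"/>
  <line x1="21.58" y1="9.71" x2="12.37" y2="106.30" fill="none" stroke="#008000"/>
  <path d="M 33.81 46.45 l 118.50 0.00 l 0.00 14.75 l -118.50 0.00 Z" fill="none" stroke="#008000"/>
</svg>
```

viewBox `0 0 253.64 115.00` with mm width/height → 1 unit = 1 mm. Flip: y_m = 115.00 − y_svg.

**Shape 1** — `<path>` regular polygon, stroke `#008000` → engrave (S359, F3419). Machine vertices: (197.34,93.41) → (218.28,99.05) → (233.62,83.74) → (228.04,62.79) → (207.10,57.15) → (191.76,72.46) → (197.34,93.41). Closed: final G1 returns to the first vertex.

**Shape 2** — `<path>` quadratic bezier, stroke `#008000` → engrave (S359, F3419). Control points (SVG): P0=(44.46,65.05), P1=(115.40,83.12), P2=(182.94,56.79); sampled at t=k/4. Machine vertices: (44.46,49.95) → (79.72,43.69) → (114.55,42.98) → (148.96,47.82) → (182.94,58.21). Open path.

**Shape 3** — `<line>` line segment, stroke `#008000` → engrave (S359, F3419). Machine vertices: (21.58,105.29) → (12.37,8.70). Open path.

**Shape 4** — `<path>` rectangle, stroke `#008000` → engrave (S359, F3419). Machine vertices: (33.81,68.55) → (152.31,68.55) → (152.31,53.80) → (33.81,53.80) → (33.81,68.55). Closed: final G1 returns to the first vertex.

G21
G90
G0 X197.34 Y93.41
M3 S359
G01 X218.28 Y99.05 F3419
G01 X233.62 Y83.74
G01 X228.04 Y62.79
G01 X207.10 Y57.15
G01 X191.76 Y72.46
G01 X197.34 Y93.41
G0 X44.46 Y49.95
M3 S359
G01 X79.72 Y43.69 F3419
G01 X114.55 Y42.98
G01 X148.96 Y47.82
G01 X182.94 Y58.21
G0 X21.58 Y105.29
M3 S359
G01 X12.37 Y8.70 F3419
G0 X33.81 Y68.55
M3 S359
G01 X152.31 Y68.55 F3419
G01 X152.31 Y53.80
G01 X33.81 Y53.80
G01 X33.81 Y68.55
M5
G0 X0.00 Y0.00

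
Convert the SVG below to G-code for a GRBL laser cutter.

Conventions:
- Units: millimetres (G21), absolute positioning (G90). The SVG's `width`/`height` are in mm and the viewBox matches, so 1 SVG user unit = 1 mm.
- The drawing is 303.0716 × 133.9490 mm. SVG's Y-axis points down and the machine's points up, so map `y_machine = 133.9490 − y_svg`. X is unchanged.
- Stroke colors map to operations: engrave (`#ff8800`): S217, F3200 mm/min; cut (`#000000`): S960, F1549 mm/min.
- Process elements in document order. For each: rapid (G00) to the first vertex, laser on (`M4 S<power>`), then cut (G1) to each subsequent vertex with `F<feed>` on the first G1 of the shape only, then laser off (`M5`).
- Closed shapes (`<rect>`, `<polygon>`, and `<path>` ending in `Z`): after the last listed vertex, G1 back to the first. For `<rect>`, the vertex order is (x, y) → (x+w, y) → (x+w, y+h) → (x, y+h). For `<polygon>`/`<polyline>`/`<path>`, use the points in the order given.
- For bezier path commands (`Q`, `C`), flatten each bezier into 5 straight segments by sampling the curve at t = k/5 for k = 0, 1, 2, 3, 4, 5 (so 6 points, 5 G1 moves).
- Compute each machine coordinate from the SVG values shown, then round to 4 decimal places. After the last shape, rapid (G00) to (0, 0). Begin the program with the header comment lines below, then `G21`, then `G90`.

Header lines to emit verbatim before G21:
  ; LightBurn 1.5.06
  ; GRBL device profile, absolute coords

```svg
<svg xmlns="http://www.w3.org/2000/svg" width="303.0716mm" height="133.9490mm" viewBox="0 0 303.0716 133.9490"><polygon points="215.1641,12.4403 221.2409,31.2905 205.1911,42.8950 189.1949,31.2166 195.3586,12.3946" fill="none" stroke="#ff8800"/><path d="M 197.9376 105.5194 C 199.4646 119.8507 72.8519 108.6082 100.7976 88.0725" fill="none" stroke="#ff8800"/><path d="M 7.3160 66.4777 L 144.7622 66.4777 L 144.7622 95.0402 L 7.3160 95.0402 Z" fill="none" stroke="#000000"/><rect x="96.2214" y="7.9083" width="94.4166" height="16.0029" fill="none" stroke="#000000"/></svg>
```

Since the viewBox matches the mm dimensions, user units are millimetres directly. The only transform is the Y-flip y_m = 133.9490 − y_svg.

Shape 1 is a regular polygon drawn with `<polygon>`. Its stroke #ff8800 means engrave at S217, F3200. After flipping Y the toolpath is (215.1641,121.5087) → (221.2409,102.6585) → (205.1911,91.0540) → (189.1949,102.7324) → (195.3586,121.5544) → (215.1641,121.5087), returning to the start.

Shape 2 is a cubic bezier drawn with `<path>`. Its stroke #ff8800 means engrave at S217, F3200. After flipping Y the toolpath is (197.9376,28.4296) → (185.7386,22.7694) → (156.3556,22.4655) → (123.3581,26.7364) → (100.3156,34.8005) → (100.7976,45.8765).

Shape 3 is a rectangle drawn with `<path>`. Its stroke #000000 means cut at S960, F1549. After flipping Y the toolpath is (7.3160,67.4713) → (144.7622,67.4713) → (144.7622,38.9088) → (7.3160,38.9088) → (7.3160,67.4713), returning to the start.

Shape 4 is a rectangle drawn with `<rect>`. Its stroke #000000 means cut at S960, F1549. After flipping Y the toolpath is (96.2214,126.0407) → (190.6380,126.0407) → (190.6380,110.0378) → (96.2214,110.0378) → (96.2214,126.0407), returning to the start.

; LightBurn 1.5.06
; GRBL device profile, absolute coords
G21
G90
G00 X215.1641 Y121.5087
M4 S217
G1 X221.2409 Y102.6585 F3200
G1 X205.1911 Y91.0540
G1 X189.1949 Y102.7324
G1 X195.3586 Y121.5544
G1 X215.1641 Y121.5087
M5
G00 X197.9376 Y28.4296
M4 S217
G1 X185.7386 Y22.7694 F3200
G1 X156.3556 Y22.4655
G1 X123.3581 Y26.7364
G1 X100.3156 Y34.8005
G1 X100.7976 Y45.8765
M5
G00 X7.3160 Y67.4713
M4 S960
G1 X144.7622 Y67.4713 F1549
G1 X144.7622 Y38.9088
G1 X7.3160 Y38.9088
G1 X7.3160 Y67.4713
M5
G00 X96.2214 Y126.0407
M4 S960
G1 X190.6380 Y126.0407 F1549
G1 X190.6380 Y110.0378
G1 X96.2214 Y110.0378
G1 X96.2214 Y126.0407
M5
G00 X0.0000 Y0.0000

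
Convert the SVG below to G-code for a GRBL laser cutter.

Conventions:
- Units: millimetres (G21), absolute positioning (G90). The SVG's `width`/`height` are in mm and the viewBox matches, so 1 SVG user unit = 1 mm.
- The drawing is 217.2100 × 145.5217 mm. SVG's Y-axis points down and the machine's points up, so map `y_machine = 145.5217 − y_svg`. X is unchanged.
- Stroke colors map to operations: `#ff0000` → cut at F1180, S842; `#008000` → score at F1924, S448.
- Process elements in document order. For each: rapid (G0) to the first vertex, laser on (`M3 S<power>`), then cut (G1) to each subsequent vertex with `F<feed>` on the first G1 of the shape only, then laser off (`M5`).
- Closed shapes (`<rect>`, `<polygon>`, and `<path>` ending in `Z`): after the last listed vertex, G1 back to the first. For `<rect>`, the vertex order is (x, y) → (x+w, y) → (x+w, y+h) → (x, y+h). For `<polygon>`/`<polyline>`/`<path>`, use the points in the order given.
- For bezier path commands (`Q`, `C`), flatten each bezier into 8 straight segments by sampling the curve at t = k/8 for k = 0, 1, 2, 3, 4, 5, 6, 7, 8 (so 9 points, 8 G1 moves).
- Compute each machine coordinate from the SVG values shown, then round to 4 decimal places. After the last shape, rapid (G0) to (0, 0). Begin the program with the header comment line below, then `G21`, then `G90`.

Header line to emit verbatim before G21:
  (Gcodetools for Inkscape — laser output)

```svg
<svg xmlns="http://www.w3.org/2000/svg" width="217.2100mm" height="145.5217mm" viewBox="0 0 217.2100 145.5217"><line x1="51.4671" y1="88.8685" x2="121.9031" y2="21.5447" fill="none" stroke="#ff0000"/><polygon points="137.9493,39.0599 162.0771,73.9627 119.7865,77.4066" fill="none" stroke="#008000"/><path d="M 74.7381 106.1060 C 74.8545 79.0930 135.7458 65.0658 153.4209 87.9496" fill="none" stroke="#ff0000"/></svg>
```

(Gcodetools for Inkscape — laser output)
G21
G90
G0 X51.4671 Y56.6532
M3 S842
G1 X121.9031 Y123.9770 F1180
M5
G0 X137.9493 Y106.4618
M3 S448
G1 X162.0771 Y71.5590 F1924
G1 X119.7865 Y68.1151
G1 X137.9493 Y106.4618
M5
G0 X74.7381 Y39.4157
M3 S842
G1 X77.4275 Y48.8901 F1180
G1 X84.5958 Y56.8668
G1 X95.0246 Y63.0653
G1 X107.4950 Y67.2052
G1 X120.7885 Y69.0062
G1 X133.6864 Y68.1880
G1 X144.9701 Y64.4701
G1 X153.4209 Y57.5721
M5
G0 X0.0000 Y0.0000

viewBox `0 0 217.2100 145.5217` with mm width/height → 1 unit = 1 mm. Flip: y_m = 145.5217 − y_svg.

**Shape 1** — `<line>` line segment, stroke `#ff0000` → cut (S842, F1180). Machine vertices: (51.4671,56.6532) → (121.9031,123.9770). Open path.

**Shape 2** — `<polygon>` regular polygon, stroke `#008000` → score (S448, F1924). Machine vertices: (137.9493,106.4618) → (162.0771,71.5590) → (119.7865,68.1151) → (137.9493,106.4618). Closed: final G1 returns to the first vertex.

**Shape 3** — `<path>` cubic bezier, stroke `#ff0000` → cut (S842, F1180). Control points (SVG): P0=(74.7381,106.1060), P1=(74.8545,79.0930), P2=(135.7458,65.0658), P3=(153.4209,87.9496); sampled at t=k/8. Machine vertices: (74.7381,39.4157) → (77.4275,48.8901) → (84.5958,56.8668) → (95.0246,63.0653) → (107.4950,67.2052) → (120.7885,69.0062) → (133.6864,68.1880) → (144.9701,64.4701) → (153.4209,57.5721). Open path.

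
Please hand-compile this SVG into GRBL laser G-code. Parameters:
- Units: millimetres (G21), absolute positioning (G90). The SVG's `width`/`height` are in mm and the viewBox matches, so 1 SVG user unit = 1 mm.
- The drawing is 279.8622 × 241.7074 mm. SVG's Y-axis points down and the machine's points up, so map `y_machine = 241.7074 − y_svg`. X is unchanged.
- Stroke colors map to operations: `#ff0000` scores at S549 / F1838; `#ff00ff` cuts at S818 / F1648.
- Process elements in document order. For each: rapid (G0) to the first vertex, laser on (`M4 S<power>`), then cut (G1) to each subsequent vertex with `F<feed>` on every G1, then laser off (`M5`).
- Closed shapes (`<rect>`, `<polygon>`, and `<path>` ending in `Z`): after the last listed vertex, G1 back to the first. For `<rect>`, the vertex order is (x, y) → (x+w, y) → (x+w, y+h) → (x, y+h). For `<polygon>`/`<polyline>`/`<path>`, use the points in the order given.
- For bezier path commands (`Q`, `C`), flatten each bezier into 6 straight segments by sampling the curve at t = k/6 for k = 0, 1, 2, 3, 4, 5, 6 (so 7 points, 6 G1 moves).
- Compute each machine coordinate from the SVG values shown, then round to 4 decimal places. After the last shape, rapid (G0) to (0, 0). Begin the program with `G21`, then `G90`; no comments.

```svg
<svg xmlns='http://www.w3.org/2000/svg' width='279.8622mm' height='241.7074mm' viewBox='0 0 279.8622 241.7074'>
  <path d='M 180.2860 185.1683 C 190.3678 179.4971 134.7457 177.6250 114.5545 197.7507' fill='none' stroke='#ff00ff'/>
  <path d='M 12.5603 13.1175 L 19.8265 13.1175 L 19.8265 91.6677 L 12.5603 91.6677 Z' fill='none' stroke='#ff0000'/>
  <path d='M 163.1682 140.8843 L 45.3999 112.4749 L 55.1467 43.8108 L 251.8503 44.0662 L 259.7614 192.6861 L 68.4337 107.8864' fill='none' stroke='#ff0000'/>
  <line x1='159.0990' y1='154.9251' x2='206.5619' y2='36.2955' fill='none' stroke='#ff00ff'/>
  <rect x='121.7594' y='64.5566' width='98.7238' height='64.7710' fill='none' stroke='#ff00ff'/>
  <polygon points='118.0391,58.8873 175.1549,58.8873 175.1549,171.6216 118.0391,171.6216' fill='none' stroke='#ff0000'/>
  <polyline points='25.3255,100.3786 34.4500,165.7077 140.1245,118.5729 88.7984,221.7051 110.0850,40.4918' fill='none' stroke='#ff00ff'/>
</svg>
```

viewBox `0 0 279.8622 241.7074` with mm width/height → 1 unit = 1 mm. Flip: y_m = 241.7074 − y_svg.

**Shape 1** — `<path>` cubic bezier, stroke `#ff00ff` → cut (S818, F1648). Control points (SVG): P0=(180.2860,185.1683), P1=(190.3678,179.4971), P2=(134.7457,177.6250), P3=(114.5545,197.7507); sampled at t=k/6. Machine vertices: (180.2860,56.5391) → (180.3198,58.9739) → (172.2122,60.2699) → (158.7726,59.9217) → (142.8103,57.4238) → (127.1345,52.2707) → (114.5545,43.9567). Open path.

**Shape 2** — `<path>` rectangle, stroke `#ff0000` → score (S549, F1838). Machine vertices: (12.5603,228.5899) → (19.8265,228.5899) → (19.8265,150.0397) → (12.5603,150.0397) → (12.5603,228.5899). Closed: final G1 returns to the first vertex.

**Shape 3** — `<path>` open polyline, stroke `#ff0000` → score (S549, F1838). Machine vertices: (163.1682,100.8231) → (45.3999,129.2325) → (55.1467,197.8966) → (251.8503,197.6412) → (259.7614,49.0213) → (68.4337,133.8210). Open path.

**Shape 4** — `<line>` line segment, stroke `#ff00ff` → cut (S818, F1648). Machine vertices: (159.0990,86.7823) → (206.5619,205.4119). Open path.

**Shape 5** — `<rect>` rectangle, stroke `#ff00ff` → cut (S818, F1648). Machine vertices: (121.7594,177.1508) → (220.4832,177.1508) → (220.4832,112.3798) → (121.7594,112.3798) → (121.7594,177.1508). Closed: final G1 returns to the first vertex.

**Shape 6** — `<polygon>` rectangle, stroke `#ff0000` → score (S549, F1838). Machine vertices: (118.0391,182.8201) → (175.1549,182.8201) → (175.1549,70.0858) → (118.0391,70.0858) → (118.0391,182.8201). Closed: final G1 returns to the first vertex.

**Shape 7** — `<polyline>` open polyline, stroke `#ff00ff` → cut (S818, F1648). Machine vertices: (25.3255,141.3288) → (34.4500,75.9997) → (140.1245,123.1345) → (88.7984,20.0023) → (110.0850,201.2156). Open path.

G21
G90
G0 X180.2860 Y56.5391
M4 S818
G1 X180.3198 Y58.9739 F1648
G1 X172.2122 Y60.2699 F1648
G1 X158.7726 Y59.9217 F1648
G1 X142.8103 Y57.4238 F1648
G1 X127.1345 Y52.2707 F1648
G1 X114.5545 Y43.9567 F1648
M5
G0 X12.5603 Y228.5899
M4 S549
G1 X19.8265 Y228.5899 F1838
G1 X19.8265 Y150.0397 F1838
G1 X12.5603 Y150.0397 F1838
G1 X12.5603 Y228.5899 F1838
M5
G0 X163.1682 Y100.8231
M4 S549
G1 X45.3999 Y129.2325 F1838
G1 X55.1467 Y197.8966 F1838
G1 X251.8503 Y197.6412 F1838
G1 X259.7614 Y49.0213 F1838
G1 X68.4337 Y133.8210 F1838
M5
G0 X159.0990 Y86.7823
M4 S818
G1 X206.5619 Y205.4119 F1648
M5
G0 X121.7594 Y177.1508
M4 S818
G1 X220.4832 Y177.1508 F1648
G1 X220.4832 Y112.3798 F1648
G1 X121.7594 Y112.3798 F1648
G1 X121.7594 Y177.1508 F1648
M5
G0 X118.0391 Y182.8201
M4 S549
G1 X175.1549 Y182.8201 F1838
G1 X175.1549 Y70.0858 F1838
G1 X118.0391 Y70.0858 F1838
G1 X118.0391 Y182.8201 F1838
M5
G0 X25.3255 Y141.3288
M4 S818
G1 X34.4500 Y75.9997 F1648
G1 X140.1245 Y123.1345 F1648
G1 X88.7984 Y20.0023 F1648
G1 X110.0850 Y201.2156 F1648
M5
G0 X0.0000 Y0.0000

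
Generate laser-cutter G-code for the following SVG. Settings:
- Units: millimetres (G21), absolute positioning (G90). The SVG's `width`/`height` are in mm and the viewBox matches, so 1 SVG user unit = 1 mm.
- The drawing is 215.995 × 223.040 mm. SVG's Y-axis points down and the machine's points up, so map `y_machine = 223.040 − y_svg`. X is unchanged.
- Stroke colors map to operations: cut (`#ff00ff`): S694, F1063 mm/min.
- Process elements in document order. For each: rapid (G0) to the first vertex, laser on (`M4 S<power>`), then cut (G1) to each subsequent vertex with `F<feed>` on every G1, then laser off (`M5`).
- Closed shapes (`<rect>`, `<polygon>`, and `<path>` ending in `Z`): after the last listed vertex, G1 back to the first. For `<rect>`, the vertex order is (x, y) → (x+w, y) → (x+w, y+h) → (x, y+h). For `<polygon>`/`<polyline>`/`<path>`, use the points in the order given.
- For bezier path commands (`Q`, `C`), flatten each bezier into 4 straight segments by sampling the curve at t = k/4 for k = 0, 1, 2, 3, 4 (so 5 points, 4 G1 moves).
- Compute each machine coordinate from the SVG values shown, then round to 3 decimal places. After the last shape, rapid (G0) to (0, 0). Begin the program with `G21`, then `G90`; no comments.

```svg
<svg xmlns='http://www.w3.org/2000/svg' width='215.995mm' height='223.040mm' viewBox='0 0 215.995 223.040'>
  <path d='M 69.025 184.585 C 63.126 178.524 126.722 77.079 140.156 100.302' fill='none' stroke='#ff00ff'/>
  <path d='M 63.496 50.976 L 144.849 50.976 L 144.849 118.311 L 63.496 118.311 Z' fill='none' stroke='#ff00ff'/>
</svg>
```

viewBox `0 0 215.995 223.040` with mm width/height → 1 unit = 1 mm. Flip: y_m = 223.040 − y_svg.

**Shape 1** — `<path>` cubic bezier, stroke `#ff00ff` → cut (S694, F1063). Control points (SVG): P0=(69.025,184.585), P1=(63.126,178.524), P2=(126.722,77.079), P3=(140.156,100.302); sampled at t=k/4. Machine vertices: (69.025,38.455) → (75.761,57.447) → (97.341,91.578) → (122.545,120.218) → (140.156,122.738). Open path.

**Shape 2** — `<path>` rectangle, stroke `#ff00ff` → cut (S694, F1063). Machine vertices: (63.496,172.064) → (144.849,172.064) → (144.849,104.729) → (63.496,104.729) → (63.496,172.064). Closed: final G1 returns to the first vertex.

G21
G90
G0 X69.025 Y38.455
M4 S694
G1 X75.761 Y57.447 F1063
G1 X97.341 Y91.578 F1063
G1 X122.545 Y120.218 F1063
G1 X140.156 Y122.738 F1063
M5
G0 X63.496 Y172.064
M4 S694
G1 X144.849 Y172.064 F1063
G1 X144.849 Y104.729 F1063
G1 X63.496 Y104.729 F1063
G1 X63.496 Y172.064 F1063
M5
G0 X0.000 Y0.000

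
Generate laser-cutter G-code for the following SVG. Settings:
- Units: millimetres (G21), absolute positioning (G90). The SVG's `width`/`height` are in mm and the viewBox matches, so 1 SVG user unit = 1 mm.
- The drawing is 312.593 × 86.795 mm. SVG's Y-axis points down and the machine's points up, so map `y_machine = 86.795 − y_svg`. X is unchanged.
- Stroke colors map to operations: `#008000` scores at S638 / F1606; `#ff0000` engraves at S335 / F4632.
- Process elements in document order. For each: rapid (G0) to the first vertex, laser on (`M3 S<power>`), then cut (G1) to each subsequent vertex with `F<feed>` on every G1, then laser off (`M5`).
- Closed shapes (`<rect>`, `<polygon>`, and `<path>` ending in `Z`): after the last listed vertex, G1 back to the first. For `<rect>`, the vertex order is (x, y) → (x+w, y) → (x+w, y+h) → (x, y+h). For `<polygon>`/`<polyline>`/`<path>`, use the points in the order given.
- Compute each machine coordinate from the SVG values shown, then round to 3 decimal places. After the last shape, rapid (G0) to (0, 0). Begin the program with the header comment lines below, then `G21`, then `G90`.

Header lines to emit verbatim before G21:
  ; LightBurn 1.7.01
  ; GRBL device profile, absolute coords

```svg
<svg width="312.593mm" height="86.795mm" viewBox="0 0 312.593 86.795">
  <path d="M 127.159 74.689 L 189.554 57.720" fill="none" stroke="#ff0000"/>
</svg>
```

viewBox `0 0 312.593 86.795` with mm width/height → 1 unit = 1 mm. Flip: y_m = 86.795 − y_svg.

**Shape 1** — `<path>` line segment, stroke `#ff0000` → engrave (S335, F4632). Machine vertices: (127.159,12.106) → (189.554,29.075). Open path.

; LightBurn 1.7.01
; GRBL device profile, absolute coords
G21
G90
G0 X127.159 Y12.106
M3 S335
G1 X189.554 Y29.075 F4632
M5
G0 X0.000 Y0.000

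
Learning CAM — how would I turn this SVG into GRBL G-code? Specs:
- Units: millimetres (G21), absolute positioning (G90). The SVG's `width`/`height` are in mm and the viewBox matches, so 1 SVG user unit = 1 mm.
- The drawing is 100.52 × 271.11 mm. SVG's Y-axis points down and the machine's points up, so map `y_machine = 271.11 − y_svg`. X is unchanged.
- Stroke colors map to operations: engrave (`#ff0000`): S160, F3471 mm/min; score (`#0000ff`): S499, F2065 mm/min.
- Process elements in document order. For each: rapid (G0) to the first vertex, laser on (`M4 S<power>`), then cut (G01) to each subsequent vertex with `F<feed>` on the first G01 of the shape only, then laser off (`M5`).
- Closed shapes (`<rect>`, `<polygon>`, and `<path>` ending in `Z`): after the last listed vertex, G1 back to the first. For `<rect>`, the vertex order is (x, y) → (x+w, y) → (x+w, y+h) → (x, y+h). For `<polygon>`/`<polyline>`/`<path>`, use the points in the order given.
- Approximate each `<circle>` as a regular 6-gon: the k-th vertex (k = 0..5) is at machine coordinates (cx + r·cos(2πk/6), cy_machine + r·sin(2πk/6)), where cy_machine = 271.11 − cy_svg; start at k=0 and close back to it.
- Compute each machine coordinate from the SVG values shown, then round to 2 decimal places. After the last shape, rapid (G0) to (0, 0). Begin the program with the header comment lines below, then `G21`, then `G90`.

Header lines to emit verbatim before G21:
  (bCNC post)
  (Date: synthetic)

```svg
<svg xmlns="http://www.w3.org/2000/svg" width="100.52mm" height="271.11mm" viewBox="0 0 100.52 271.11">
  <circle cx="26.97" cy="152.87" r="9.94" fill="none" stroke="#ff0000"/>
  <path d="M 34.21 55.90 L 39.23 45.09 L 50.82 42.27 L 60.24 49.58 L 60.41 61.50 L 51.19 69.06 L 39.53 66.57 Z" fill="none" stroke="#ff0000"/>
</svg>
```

(bCNC post)
(Date: synthetic)
G21
G90
G0 X36.91 Y118.24
M4 S160
G01 X31.94 Y126.85 F3471
G01 X22.00 Y126.85
G01 X17.03 Y118.24
G01 X22.00 Y109.63
G01 X31.94 Y109.63
G01 X36.91 Y118.24
M5
G0 X34.21 Y215.21
M4 S160
G01 X39.23 Y226.02 F3471
G01 X50.82 Y228.84
G01 X60.24 Y221.53
G01 X60.41 Y209.61
G01 X51.19 Y202.05
G01 X39.53 Y204.54
G01 X34.21 Y215.21
M5
G0 X0.00 Y0.00

viewBox `0 0 100.52 271.11` with mm width/height → 1 unit = 1 mm. Flip: y_m = 271.11 − y_svg.

**Shape 1** — `<circle>` circle, stroke `#ff0000` → engrave (S160, F3471). Machine vertices: (36.91,118.24) → (31.94,126.85) → (22.00,126.85) → (17.03,118.24) → (22.00,109.63) → (31.94,109.63) → (36.91,118.24). Closed: final G1 returns to the first vertex.

**Shape 2** — `<path>` regular polygon, stroke `#ff0000` → engrave (S160, F3471). Machine vertices: (34.21,215.21) → (39.23,226.02) → (50.82,228.84) → (60.24,221.53) → (60.41,209.61) → (51.19,202.05) → (39.53,204.54) → (34.21,215.21). Closed: final G1 returns to the first vertex.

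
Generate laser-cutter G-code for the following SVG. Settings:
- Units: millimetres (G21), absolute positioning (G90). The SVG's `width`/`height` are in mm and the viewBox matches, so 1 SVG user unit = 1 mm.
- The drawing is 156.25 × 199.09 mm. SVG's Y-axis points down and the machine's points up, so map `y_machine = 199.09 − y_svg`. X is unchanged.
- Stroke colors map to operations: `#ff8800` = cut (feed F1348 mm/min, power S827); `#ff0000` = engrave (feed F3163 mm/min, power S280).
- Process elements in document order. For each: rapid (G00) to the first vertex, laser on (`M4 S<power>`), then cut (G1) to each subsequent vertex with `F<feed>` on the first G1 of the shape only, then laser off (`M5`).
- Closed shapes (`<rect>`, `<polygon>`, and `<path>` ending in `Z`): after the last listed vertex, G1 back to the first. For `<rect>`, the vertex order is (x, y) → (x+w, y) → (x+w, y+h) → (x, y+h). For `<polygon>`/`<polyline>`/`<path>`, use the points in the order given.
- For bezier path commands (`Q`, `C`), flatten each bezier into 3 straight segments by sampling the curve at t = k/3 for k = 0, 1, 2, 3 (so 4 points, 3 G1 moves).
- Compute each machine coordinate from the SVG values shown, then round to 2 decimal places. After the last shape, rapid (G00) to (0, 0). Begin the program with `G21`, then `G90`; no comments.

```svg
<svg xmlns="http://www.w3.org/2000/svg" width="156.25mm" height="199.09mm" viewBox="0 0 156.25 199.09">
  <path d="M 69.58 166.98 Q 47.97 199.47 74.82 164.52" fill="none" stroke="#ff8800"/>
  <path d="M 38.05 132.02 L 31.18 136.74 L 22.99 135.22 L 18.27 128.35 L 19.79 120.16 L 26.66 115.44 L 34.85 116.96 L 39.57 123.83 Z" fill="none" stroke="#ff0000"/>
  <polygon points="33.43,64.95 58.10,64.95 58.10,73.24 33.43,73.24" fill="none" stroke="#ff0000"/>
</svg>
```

1 u = 1 mm; y_m = 199.09 − y.

[1] `<path>` quadratic bezier, #ff8800→cut S827 F1348: (69.58,32.11) → (60.56,17.94) → (62.30,18.76) → (74.82,34.57)

[2] `<path>` regular polygon, #ff0000→engrave S280 F3163: (38.05,67.07) → (31.18,62.35) → (22.99,63.87) → (18.27,70.74) → (19.79,78.93) → (26.66,83.65) → (34.85,82.13) → (39.57,75.26) → (38.05,67.07) (closed)

[3] `<polygon>` rectangle, #ff0000→engrave S280 F3163: (33.43,134.14) → (58.10,134.14) → (58.10,125.85) → (33.43,125.85) → (33.43,134.14) (closed)

G21
G90
G00 X69.58 Y32.11
M4 S827
G1 X60.56 Y17.94 F1348
G1 X62.30 Y18.76
G1 X74.82 Y34.57
M5
G00 X38.05 Y67.07
M4 S280
G1 X31.18 Y62.35 F3163
G1 X22.99 Y63.87
G1 X18.27 Y70.74
G1 X19.79 Y78.93
G1 X26.66 Y83.65
G1 X34.85 Y82.13
G1 X39.57 Y75.26
G1 X38.05 Y67.07
M5
G00 X33.43 Y134.14
M4 S280
G1 X58.10 Y134.14 F3163
G1 X58.10 Y125.85
G1 X33.43 Y125.85
G1 X33.43 Y134.14
M5
G00 X0.00 Y0.00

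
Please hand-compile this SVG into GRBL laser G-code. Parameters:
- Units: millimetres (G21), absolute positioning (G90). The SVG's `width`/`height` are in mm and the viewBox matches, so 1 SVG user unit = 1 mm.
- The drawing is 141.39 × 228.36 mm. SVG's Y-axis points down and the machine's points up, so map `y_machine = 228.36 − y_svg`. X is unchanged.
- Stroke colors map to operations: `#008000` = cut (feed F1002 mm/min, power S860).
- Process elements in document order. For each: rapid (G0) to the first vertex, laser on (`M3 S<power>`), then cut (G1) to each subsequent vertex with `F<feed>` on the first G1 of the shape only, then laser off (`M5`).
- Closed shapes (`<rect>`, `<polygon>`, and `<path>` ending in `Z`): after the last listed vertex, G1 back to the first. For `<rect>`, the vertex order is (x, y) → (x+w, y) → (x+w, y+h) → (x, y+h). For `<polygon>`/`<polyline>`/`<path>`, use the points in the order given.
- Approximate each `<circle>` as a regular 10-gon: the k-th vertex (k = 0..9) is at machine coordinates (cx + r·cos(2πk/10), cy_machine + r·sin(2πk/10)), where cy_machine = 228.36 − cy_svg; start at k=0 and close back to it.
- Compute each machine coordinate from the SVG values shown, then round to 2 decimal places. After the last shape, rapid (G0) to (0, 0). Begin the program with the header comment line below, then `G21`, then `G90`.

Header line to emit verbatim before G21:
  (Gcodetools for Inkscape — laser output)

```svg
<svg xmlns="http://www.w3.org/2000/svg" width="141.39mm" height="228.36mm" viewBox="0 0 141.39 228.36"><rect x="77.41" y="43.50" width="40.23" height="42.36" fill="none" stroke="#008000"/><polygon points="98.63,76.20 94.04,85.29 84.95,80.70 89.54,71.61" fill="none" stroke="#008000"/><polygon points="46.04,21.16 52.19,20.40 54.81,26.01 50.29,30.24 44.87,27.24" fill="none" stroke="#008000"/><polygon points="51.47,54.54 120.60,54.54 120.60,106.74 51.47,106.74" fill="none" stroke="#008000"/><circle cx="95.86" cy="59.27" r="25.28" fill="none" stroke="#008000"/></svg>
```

(Gcodetools for Inkscape — laser output)
G21
G90
G0 X77.41 Y184.86
M3 S860
G1 X117.64 Y184.86 F1002
G1 X117.64 Y142.50
G1 X77.41 Y142.50
G1 X77.41 Y184.86
M5
G0 X98.63 Y152.16
M3 S860
G1 X94.04 Y143.07 F1002
G1 X84.95 Y147.66
G1 X89.54 Y156.75
G1 X98.63 Y152.16
M5
G0 X46.04 Y207.20
M3 S860
G1 X52.19 Y207.96 F1002
G1 X54.81 Y202.35
G1 X50.29 Y198.12
G1 X44.87 Y201.12
G1 X46.04 Y207.20
M5
G0 X51.47 Y173.82
M3 S860
G1 X120.60 Y173.82 F1002
G1 X120.60 Y121.62
G1 X51.47 Y121.62
G1 X51.47 Y173.82
M5
G0 X121.14 Y169.09
M3 S860
G1 X116.31 Y183.95 F1002
G1 X103.67 Y193.13
G1 X88.05 Y193.13
G1 X75.41 Y183.95
G1 X70.58 Y169.09
G1 X75.41 Y154.23
G1 X88.05 Y145.05
G1 X103.67 Y145.05
G1 X116.31 Y154.23
G1 X121.14 Y169.09
M5
G0 X0.00 Y0.00

Since the viewBox matches the mm dimensions, user units are millimetres directly. The only transform is the Y-flip y_m = 228.36 − y_svg.

Shape 1 is a rectangle drawn with `<rect>`. Its stroke #008000 means cut at S860, F1002. After flipping Y the toolpath is (77.41,184.86) → (117.64,184.86) → (117.64,142.50) → (77.41,142.50) → (77.41,184.86), returning to the start.

Shape 2 is a regular polygon drawn with `<polygon>`. Its stroke #008000 means cut at S860, F1002. After flipping Y the toolpath is (98.63,152.16) → (94.04,143.07) → (84.95,147.66) → (89.54,156.75) → (98.63,152.16), returning to the start.

Shape 3 is a regular polygon drawn with `<polygon>`. Its stroke #008000 means cut at S860, F1002. After flipping Y the toolpath is (46.04,207.20) → (52.19,207.96) → (54.81,202.35) → (50.29,198.12) → (44.87,201.12) → (46.04,207.20), returning to the start.

Shape 4 is a rectangle drawn with `<polygon>`. Its stroke #008000 means cut at S860, F1002. After flipping Y the toolpath is (51.47,173.82) → (120.60,173.82) → (120.60,121.62) → (51.47,121.62) → (51.47,173.82), returning to the start.

Shape 5 is a circle drawn with `<circle>`. Its stroke #008000 means cut at S860, F1002. After flipping Y the toolpath is (121.14,169.09) → (116.31,183.95) → (103.67,193.13) → (88.05,193.13) → (75.41,183.95) → (70.58,169.09) → (75.41,154.23) → (88.05,145.05) → (103.67,145.05) → (116.31,154.23) → (121.14,169.09), returning to the start.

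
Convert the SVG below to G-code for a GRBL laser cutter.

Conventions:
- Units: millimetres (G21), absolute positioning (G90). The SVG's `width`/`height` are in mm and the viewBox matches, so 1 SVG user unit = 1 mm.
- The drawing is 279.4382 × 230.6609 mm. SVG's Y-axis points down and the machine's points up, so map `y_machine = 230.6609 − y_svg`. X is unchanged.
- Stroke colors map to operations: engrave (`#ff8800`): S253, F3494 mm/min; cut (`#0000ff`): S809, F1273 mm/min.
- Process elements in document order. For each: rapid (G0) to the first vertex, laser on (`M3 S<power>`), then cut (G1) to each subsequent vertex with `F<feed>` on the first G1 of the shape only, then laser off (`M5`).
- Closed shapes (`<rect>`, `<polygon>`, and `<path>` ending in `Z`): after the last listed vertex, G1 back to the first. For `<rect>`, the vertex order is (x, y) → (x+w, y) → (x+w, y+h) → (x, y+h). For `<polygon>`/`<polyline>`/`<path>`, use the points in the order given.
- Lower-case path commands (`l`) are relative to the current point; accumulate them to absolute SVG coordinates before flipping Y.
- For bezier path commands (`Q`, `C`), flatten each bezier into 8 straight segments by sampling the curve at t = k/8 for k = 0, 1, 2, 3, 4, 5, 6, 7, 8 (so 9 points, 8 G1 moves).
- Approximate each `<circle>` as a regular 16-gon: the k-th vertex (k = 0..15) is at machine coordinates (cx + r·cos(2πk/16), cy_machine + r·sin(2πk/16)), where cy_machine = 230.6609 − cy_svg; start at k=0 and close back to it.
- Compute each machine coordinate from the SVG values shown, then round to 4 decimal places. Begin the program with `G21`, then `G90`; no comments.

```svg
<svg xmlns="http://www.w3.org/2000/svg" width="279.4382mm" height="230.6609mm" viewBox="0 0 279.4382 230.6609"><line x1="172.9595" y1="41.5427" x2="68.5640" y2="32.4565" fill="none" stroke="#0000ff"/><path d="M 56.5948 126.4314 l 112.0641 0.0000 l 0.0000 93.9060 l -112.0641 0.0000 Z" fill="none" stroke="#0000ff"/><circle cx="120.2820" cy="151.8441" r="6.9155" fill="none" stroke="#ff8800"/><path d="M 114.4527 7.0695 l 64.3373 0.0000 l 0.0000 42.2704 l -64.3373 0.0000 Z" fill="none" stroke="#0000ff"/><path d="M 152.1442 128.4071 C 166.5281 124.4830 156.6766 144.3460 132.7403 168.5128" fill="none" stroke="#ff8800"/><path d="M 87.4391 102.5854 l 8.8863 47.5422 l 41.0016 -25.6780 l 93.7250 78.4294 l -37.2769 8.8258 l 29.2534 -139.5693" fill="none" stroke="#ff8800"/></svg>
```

G21
G90
G0 X172.9595 Y189.1182
M3 S809
G1 X68.5640 Y198.2044 F1273
M5
G0 X56.5948 Y104.2295
M3 S809
G1 X168.6589 Y104.2295 F1273
G1 X168.6589 Y10.3235
G1 X56.5948 Y10.3235
G1 X56.5948 Y104.2295
M5
G0 X127.1975 Y78.8168
M3 S253
G1 X126.6711 Y81.4632 F3494
G1 X125.1720 Y83.7068
G1 X122.9284 Y85.2059
G1 X120.2820 Y85.7323
G1 X117.6356 Y85.2059
G1 X115.3920 Y83.7068
G1 X113.8929 Y81.4632
G1 X113.3665 Y78.8168
G1 X113.8929 Y76.1704
G1 X115.3920 Y73.9268
G1 X117.6356 Y72.4277
G1 X120.2820 Y71.9013
G1 X122.9284 Y72.4277
G1 X125.1720 Y73.9268
G1 X126.6711 Y76.1704
G1 X127.1975 Y78.8168
M5
G0 X114.4527 Y223.5914
M3 S809
G1 X178.7900 Y223.5914 F1273
G1 X178.7900 Y181.3210
G1 X114.4527 Y181.3210
G1 X114.4527 Y223.5914
M5
G0 X152.1442 Y102.2538
M3 S253
G1 X156.4220 Y102.6484 F3494
G1 X158.5466 Y101.0412
G1 X158.6371 Y97.6607
G1 X156.8123 Y92.7350
G1 X153.1913 Y86.4926
G1 X147.8930 Y79.1618
G1 X141.0364 Y70.9709
G1 X132.7403 Y62.1481
M5
G0 X87.4391 Y128.0755
M3 S253
G1 X96.3254 Y80.5333 F3494
G1 X137.3270 Y106.2113
G1 X231.0520 Y27.7819
G1 X193.7751 Y18.9561
G1 X223.0285 Y158.5254
M5

viewBox `0 0 279.4382 230.6609` with mm width/height → 1 unit = 1 mm. Flip: y_m = 230.6609 − y_svg.

**Shape 1** — `<line>` line segment, stroke `#0000ff` → cut (S809, F1273). Machine vertices: (172.9595,189.1182) → (68.5640,198.2044). Open path.

**Shape 2** — `<path>` rectangle, stroke `#0000ff` → cut (S809, F1273). Machine vertices: (56.5948,104.2295) → (168.6589,104.2295) → (168.6589,10.3235) → (56.5948,10.3235) → (56.5948,104.2295). Closed: final G1 returns to the first vertex.

**Shape 3** — `<circle>` circle, stroke `#ff8800` → engrave (S253, F3494). Machine vertices: (127.1975,78.8168) → (126.6711,81.4632) → (125.1720,83.7068) → (122.9284,85.2059) → (120.2820,85.7323) → (117.6356,85.2059) → (115.3920,83.7068) → (113.8929,81.4632) → (113.3665,78.8168) → (113.8929,76.1704) → (115.3920,73.9268) → (117.6356,72.4277) → (120.2820,71.9013) → (122.9284,72.4277) → (125.1720,73.9268) → (126.6711,76.1704) → (127.1975,78.8168). Closed: final G1 returns to the first vertex.

**Shape 4** — `<path>` rectangle, stroke `#0000ff` → cut (S809, F1273). Machine vertices: (114.4527,223.5914) → (178.7900,223.5914) → (178.7900,181.3210) → (114.4527,181.3210) → (114.4527,223.5914). Closed: final G1 returns to the first vertex.

**Shape 5** — `<path>` cubic bezier, stroke `#ff8800` → engrave (S253, F3494). Control points (SVG): P0=(152.1442,128.4071), P1=(166.5281,124.4830), P2=(156.6766,144.3460), P3=(132.7403,168.5128); sampled at t=k/8. Machine vertices: (152.1442,102.2538) → (156.4220,102.6484) → (158.5466,101.0412) → (158.6371,97.6607) → (156.8123,92.7350) → (153.1913,86.4926) → (147.8930,79.1618) → (141.0364,70.9709) → (132.7403,62.1481). Open path.

**Shape 6** — `<path>` open polyline, stroke `#ff8800` → engrave (S253, F3494). Machine vertices: (87.4391,128.0755) → (96.3254,80.5333) → (137.3270,106.2113) → (231.0520,27.7819) → (193.7751,18.9561) → (223.0285,158.5254). Open path.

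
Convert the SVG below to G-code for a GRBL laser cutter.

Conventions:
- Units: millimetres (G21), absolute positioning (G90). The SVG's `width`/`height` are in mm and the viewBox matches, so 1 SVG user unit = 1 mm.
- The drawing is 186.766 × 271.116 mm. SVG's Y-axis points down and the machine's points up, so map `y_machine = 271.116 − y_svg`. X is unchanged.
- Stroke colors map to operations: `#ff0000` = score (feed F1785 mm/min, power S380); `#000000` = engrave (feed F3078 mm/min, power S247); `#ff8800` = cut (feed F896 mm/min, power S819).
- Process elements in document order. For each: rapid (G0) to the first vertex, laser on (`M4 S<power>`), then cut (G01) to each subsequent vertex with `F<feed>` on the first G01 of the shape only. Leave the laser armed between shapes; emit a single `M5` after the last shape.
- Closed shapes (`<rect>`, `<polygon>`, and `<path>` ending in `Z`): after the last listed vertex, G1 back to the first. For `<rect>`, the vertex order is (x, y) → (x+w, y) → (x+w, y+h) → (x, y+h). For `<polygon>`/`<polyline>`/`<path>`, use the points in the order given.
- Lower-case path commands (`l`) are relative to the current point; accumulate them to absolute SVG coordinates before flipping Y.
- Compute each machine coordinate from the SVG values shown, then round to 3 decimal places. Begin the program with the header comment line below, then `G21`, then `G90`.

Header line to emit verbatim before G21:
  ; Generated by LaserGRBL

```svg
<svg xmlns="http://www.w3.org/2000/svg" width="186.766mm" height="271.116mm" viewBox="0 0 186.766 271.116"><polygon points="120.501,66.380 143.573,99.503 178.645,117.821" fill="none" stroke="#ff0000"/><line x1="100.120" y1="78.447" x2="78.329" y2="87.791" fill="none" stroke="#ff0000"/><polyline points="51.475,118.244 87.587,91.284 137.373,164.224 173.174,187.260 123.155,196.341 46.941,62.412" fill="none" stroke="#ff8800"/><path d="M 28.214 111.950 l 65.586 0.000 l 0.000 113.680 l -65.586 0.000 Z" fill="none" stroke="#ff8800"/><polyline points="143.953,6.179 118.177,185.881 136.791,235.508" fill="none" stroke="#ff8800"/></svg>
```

; Generated by LaserGRBL
G21
G90
G0 X120.501 Y204.736
M4 S380
G01 X143.573 Y171.613 F1785
G01 X178.645 Y153.295
G01 X120.501 Y204.736
G0 X100.120 Y192.669
M4 S380
G01 X78.329 Y183.325 F1785
G0 X51.475 Y152.872
M4 S819
G01 X87.587 Y179.832 F896
G01 X137.373 Y106.892
G01 X173.174 Y83.856
G01 X123.155 Y74.775
G01 X46.941 Y208.704
G0 X28.214 Y159.166
M4 S819
G01 X93.800 Y159.166 F896
G01 X93.800 Y45.486
G01 X28.214 Y45.486
G01 X28.214 Y159.166
G0 X143.953 Y264.937
M4 S819
G01 X118.177 Y85.235 F896
G01 X136.791 Y35.608
M5

viewBox `0 0 186.766 271.116` with mm width/height → 1 unit = 1 mm. Flip: y_m = 271.116 − y_svg.

**Shape 1** — `<polygon>` closed polygon, stroke `#ff0000` → score (S380, F1785). Machine vertices: (120.501,204.736) → (143.573,171.613) → (178.645,153.295) → (120.501,204.736). Closed: final G1 returns to the first vertex.

**Shape 2** — `<line>` line segment, stroke `#ff0000` → score (S380, F1785). Machine vertices: (100.120,192.669) → (78.329,183.325). Open path.

**Shape 3** — `<polyline>` open polyline, stroke `#ff8800` → cut (S819, F896). Machine vertices: (51.475,152.872) → (87.587,179.832) → (137.373,106.892) → (173.174,83.856) → (123.155,74.775) → (46.941,208.704). Open path.

**Shape 4** — `<path>` rectangle, stroke `#ff8800` → cut (S819, F896). Machine vertices: (28.214,159.166) → (93.800,159.166) → (93.800,45.486) → (28.214,45.486) → (28.214,159.166). Closed: final G1 returns to the first vertex.

**Shape 5** — `<polyline>` open polyline, stroke `#ff8800` → cut (S819, F896). Machine vertices: (143.953,264.937) → (118.177,85.235) → (136.791,35.608). Open path.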